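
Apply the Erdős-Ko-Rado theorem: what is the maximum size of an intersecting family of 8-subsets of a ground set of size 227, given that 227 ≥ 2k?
max |F| = C(226, 7) = 5439778687200

Erdős-Ko-Rado (1961): when n ≥ 2k, max |F| = C(n−1, k−1). The bound is attained by the star {A : i ∈ A} for any fixed i ∈ [n]. Here C(227−1, 8−1) = C(226, 7) = 5439778687200.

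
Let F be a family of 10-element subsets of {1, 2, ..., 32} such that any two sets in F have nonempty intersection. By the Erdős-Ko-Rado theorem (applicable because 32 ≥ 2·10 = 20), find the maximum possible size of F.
max |F| = C(31, 9) = 20160075

Erdős-Ko-Rado (1961): when n ≥ 2k, max |F| = C(n−1, k−1). The bound is attained by the star {A : i ∈ A} for any fixed i ∈ [n]. Here C(32−1, 10−1) = C(31, 9) = 20160075.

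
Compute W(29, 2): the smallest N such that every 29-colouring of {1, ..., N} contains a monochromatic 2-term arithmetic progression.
W(29, 2) = 29 + 1 = 30

A 2-term AP is any pair of integers, so a monochromatic 2-AP exists iff some colour is used at least twice. With 29 colours, the colouring i ↦ i on {1, ..., 29} uses each colour once, avoiding any monochromatic pair, so W(29, 2) > 29. For {1, ..., 30}, pigeonhole forces two integers of the same colour, which form a monochromatic 2-AP. Hence W(29, 2) = 30.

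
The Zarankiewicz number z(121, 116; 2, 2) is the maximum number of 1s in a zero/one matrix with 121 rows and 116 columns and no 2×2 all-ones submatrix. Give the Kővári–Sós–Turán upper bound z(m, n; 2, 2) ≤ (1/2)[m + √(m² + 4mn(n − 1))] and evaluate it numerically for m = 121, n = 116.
z(121, 116; 2, 2) ≤ (1/2)[121 + √(121² + 4·121·116·115)] = (1/2)[121 + √6471201] = 1332.4278

Kővári–Sós–Turán: let r_1, ..., r_121 be the row sums and z = Σ r_i the total number of 1s. Each pair of columns can share at most one row with both entries 1 (else a 2×2 all-ones block appears), so Σ_i C(r_i, 2) ≤ C(116, 2) = 6670. By convexity Σ_i C(r_i, 2) ≥ 121·C(z/121, 2) = z(z − 121)/(2·121), giving z² − 121z − 121·116·115 ≤ 0 and hence z ≤ (1/2)[121 + √(14641 + 4·1614140)] = (1/2)[121 + √6471201] ≈ (1/2)(121 + 2543.8555) = 1332.4278.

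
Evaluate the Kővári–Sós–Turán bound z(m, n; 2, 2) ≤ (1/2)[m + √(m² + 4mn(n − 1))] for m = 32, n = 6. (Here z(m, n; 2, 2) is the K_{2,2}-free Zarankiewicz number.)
z(32, 6; 2, 2) ≤ (1/2)[32 + √(32² + 4·32·6·5)] = (1/2)[32 + √4864] = 50.8712

Kővári–Sós–Turán: let r_1, ..., r_32 be the row sums and z = Σ r_i the total number of 1s. Each pair of columns can share at most one row with both entries 1 (else a 2×2 all-ones block appears), so Σ_i C(r_i, 2) ≤ C(6, 2) = 15. By convexity Σ_i C(r_i, 2) ≥ 32·C(z/32, 2) = z(z − 32)/(2·32), giving z² − 32z − 32·6·5 ≤ 0 and hence z ≤ (1/2)[32 + √(1024 + 4·960)] = (1/2)[32 + √4864] ≈ (1/2)(32 + 69.7424) = 50.8712.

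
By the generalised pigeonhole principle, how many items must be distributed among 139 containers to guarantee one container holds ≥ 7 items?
n = (7 − 1)·139 + 1 = 835

By the generalised pigeonhole principle, to guarantee some box contains ≥ r objects we need more than (r − 1) · k objects total. Threshold: n = (r − 1) · k + 1. With r = 7 and k = 139: n = 6 · 139 + 1 = 834 + 1 = 835. For n = 834 = 6 · 139, we can put exactly 6 objects in every box, avoiding 7 in any single one — so 835 is tight.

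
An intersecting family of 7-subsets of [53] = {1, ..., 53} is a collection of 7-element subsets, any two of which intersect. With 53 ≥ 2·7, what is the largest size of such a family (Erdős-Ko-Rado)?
max |F| = C(52, 6) = 20358520

The Erdős-Ko-Rado theorem states: for n ≥ 2k, an intersecting family of k-subsets of an n-element set has size at most C(n − 1, k − 1), with equality for 'star' families {A ⊆ [n] : |A| = k, i ∈ A} (fix an element i). For n = 53, k = 7: C(52, 6) = 20358520.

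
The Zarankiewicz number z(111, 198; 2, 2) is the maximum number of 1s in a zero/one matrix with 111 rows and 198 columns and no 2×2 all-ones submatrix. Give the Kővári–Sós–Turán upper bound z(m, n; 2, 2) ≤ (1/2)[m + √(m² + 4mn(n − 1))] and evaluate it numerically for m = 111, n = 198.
z(111, 198; 2, 2) ≤ (1/2)[111 + √(111² + 4·111·198·197)] = (1/2)[111 + √17330985] = 2137.025

Kővári–Sós–Turán: let r_1, ..., r_111 be the row sums and z = Σ r_i the total number of 1s. Each pair of columns can share at most one row with both entries 1 (else a 2×2 all-ones block appears), so Σ_i C(r_i, 2) ≤ C(198, 2) = 19503. By convexity Σ_i C(r_i, 2) ≥ 111·C(z/111, 2) = z(z − 111)/(2·111), giving z² − 111z − 111·198·197 ≤ 0 and hence z ≤ (1/2)[111 + √(12321 + 4·4329666)] = (1/2)[111 + √17330985] ≈ (1/2)(111 + 4163.05) = 2137.025.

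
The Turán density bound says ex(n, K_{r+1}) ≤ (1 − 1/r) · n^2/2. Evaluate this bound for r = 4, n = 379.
Turán density bound = (3/4) · 379^2/2 = 430923/8 ≈ 53865.375

Turán's theorem: ex(n, K_{r+1}) is achieved by the complete r-partite Turán graph T(n, r) with parts as balanced as possible, and is at most (1 − 1/r) · n^2/2. For r = 4, n = 379: the density bound is (3/4) · 143641/2 = 430923/8 ≈ 53865.375. The integer-valued extremum is e(T(379, 4)) = 53865, which is strictly less than the density bound 430923/8 since 4 ∤ 379 (the parts of T(379, 4) cannot all be equal).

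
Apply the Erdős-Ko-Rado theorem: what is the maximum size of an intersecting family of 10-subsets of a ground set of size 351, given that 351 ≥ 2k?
max |F| = C(350, 9) = 195800149788953150

The Erdős-Ko-Rado theorem states: for n ≥ 2k, an intersecting family of k-subsets of an n-element set has size at most C(n − 1, k − 1), with equality for 'star' families {A ⊆ [n] : |A| = k, i ∈ A} (fix an element i). For n = 351, k = 10: C(350, 9) = 195800149788953150.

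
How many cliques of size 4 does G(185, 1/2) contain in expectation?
E[# K_4] = C(185, 4) · (1/2)^C(4, 2) = 47239010 / 2^6 = 23619505/32 = 738109.53125

For each 4-subset S of vertices (there are C(185, 4) = 47239010 such S), let X_S = 1 if S induces a K_4 (all C(4, 2) = 6 edges present). Then P(X_S = 1) = (1/2)^6 = 1/64. By linearity of expectation, E[# K_4] = C(185, 4) · (1/2)^6 = 47239010 / 64 = 23619505/32 = 738109.53125.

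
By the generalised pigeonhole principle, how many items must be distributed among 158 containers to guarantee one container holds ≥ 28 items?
n = (28 − 1)·158 + 1 = 4267

By the generalised pigeonhole principle, to guarantee some box contains ≥ r objects we need more than (r − 1) · k objects total. Threshold: n = (r − 1) · k + 1. With r = 28 and k = 158: n = 27 · 158 + 1 = 4266 + 1 = 4267. For n = 4266 = 27 · 158, we can put exactly 27 objects in every box, avoiding 28 in any single one — so 4267 is tight.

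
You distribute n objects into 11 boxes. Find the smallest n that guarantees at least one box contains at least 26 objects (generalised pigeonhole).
n = (26 − 1)·11 + 1 = 276

By the generalised pigeonhole principle, to guarantee some box contains ≥ r objects we need more than (r − 1) · k objects total. Threshold: n = (r − 1) · k + 1. With r = 26 and k = 11: n = 25 · 11 + 1 = 275 + 1 = 276. For n = 275 = 25 · 11, we can put exactly 25 objects in every box, avoiding 26 in any single one — so 276 is tight.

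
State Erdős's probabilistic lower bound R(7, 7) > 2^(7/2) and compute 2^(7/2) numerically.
2^(7/2) = 11.3137; so R(7, 7) > 11.3137

Colour each edge of K_n uniformly at random with red/blue. The expected number of monochromatic K_7 is C(n, 7) · 2 · 2^(−C(7,2)). If C(n, 7) · 2^(1 − C(7,2)) < 1, then with positive probability no monochromatic K_7 exists, so R(7, 7) > n. The standard estimate C(n, 7) ≤ n^7/7! shows this inequality holds whenever n ≤ 2^(7/2) (since 7! · 2^(C(7,2) − 1) > 2^(7^2/2) ≥ n^7). Hence R(7, 7) > 2^(7/2) = 11.3137.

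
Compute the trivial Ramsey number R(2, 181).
R(2, 181) = 181

R(2, k) = k for all k ≥ 2: in a 2-colouring of K_k, either some edge is red (a red K_2) or all edges are blue (a blue K_k). And K_{180} coloured all-blue has no blue K_181, so R(2, 181) > 180. Hence R(2, 181) = 181.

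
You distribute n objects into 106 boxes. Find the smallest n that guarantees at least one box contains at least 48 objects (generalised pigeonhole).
n = (48 − 1)·106 + 1 = 4983

By the generalised pigeonhole principle, to guarantee some box contains ≥ r objects we need more than (r − 1) · k objects total. Threshold: n = (r − 1) · k + 1. With r = 48 and k = 106: n = 47 · 106 + 1 = 4982 + 1 = 4983. For n = 4982 = 47 · 106, we can put exactly 47 objects in every box, avoiding 48 in any single one — so 4983 is tight.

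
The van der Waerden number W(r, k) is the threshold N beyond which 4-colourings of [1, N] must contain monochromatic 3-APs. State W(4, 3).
W(4, 3) = 76

This is a classical value, W(4, 3) = 76, established by combining an explicit 4-colouring of {1, ..., 75} with no monochromatic 3-AP (giving the lower bound W(4, 3) > 75) and a finite case analysis / exhaustive computer search showing every 4-colouring of {1, ..., 76} has such an AP.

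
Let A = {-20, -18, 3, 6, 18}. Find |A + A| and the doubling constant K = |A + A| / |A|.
K = |A + A| / |A| = 15/5 = 3

Enumerate A + A = {a + b : a, b ∈ A}. With |A| = 5, there are |A|^2 = 25 ordered sum pairs; collecting distinct values, A + A = {-40, -38, -36, -17, -15, -14, -12, -2, 0, 6, 9, 12, 21, 24, 36}, so |A + A| = 15. Thus K = 15/5 = 3. For comparison, the minimum possible |A + A| over all 5-element sets is 2·5 − 1 = 9 (so min K = 9/5), attained only by arithmetic progressions.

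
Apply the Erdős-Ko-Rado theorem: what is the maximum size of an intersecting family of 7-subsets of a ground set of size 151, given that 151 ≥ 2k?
max |F| = C(150, 6) = 14297000725

Erdős-Ko-Rado (1961): when n ≥ 2k, max |F| = C(n−1, k−1). The bound is attained by the star {A : i ∈ A} for any fixed i ∈ [n]. Here C(151−1, 7−1) = C(150, 6) = 14297000725.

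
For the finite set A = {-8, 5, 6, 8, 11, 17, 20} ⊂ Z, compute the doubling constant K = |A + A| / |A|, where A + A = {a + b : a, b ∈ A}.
K = |A + A| / |A| = 23/7

Enumerate A + A = {a + b : a, b ∈ A}. With |A| = 7, there are |A|^2 = 49 ordered sum pairs; collecting distinct values, A + A = {-16, -3, -2, 0, 3, 9, 10, 11, 12, 13, 14, 16, 17, 19, 22, 23, 25, 26, 28, 31, 34, 37, 40}, so |A + A| = 23. Thus K = 23/7. For comparison, the minimum possible |A + A| over all 7-element sets is 2·7 − 1 = 13 (so min K = 13/7), attained only by arithmetic progressions.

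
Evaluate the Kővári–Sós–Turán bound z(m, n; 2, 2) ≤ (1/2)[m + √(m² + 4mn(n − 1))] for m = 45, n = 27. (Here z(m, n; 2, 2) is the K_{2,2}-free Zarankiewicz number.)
z(45, 27; 2, 2) ≤ (1/2)[45 + √(45² + 4·45·27·26)] = (1/2)[45 + √128385] = 201.6543

Kővári–Sós–Turán: let r_1, ..., r_45 be the row sums and z = Σ r_i the total number of 1s. Each pair of columns can share at most one row with both entries 1 (else a 2×2 all-ones block appears), so Σ_i C(r_i, 2) ≤ C(27, 2) = 351. By convexity Σ_i C(r_i, 2) ≥ 45·C(z/45, 2) = z(z − 45)/(2·45), giving z² − 45z − 45·27·26 ≤ 0 and hence z ≤ (1/2)[45 + √(2025 + 4·31590)] = (1/2)[45 + √128385] ≈ (1/2)(45 + 358.3085) = 201.6543.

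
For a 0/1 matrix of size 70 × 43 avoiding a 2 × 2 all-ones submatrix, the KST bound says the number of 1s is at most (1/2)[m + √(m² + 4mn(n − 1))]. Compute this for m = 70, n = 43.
z(70, 43; 2, 2) ≤ (1/2)[70 + √(70² + 4·70·43·42)] = (1/2)[70 + √510580] = 392.2744

Kővári–Sós–Turán: let r_1, ..., r_70 be the row sums and z = Σ r_i the total number of 1s. Each pair of columns can share at most one row with both entries 1 (else a 2×2 all-ones block appears), so Σ_i C(r_i, 2) ≤ C(43, 2) = 903. By convexity Σ_i C(r_i, 2) ≥ 70·C(z/70, 2) = z(z − 70)/(2·70), giving z² − 70z − 70·43·42 ≤ 0 and hence z ≤ (1/2)[70 + √(4900 + 4·126420)] = (1/2)[70 + √510580] ≈ (1/2)(70 + 714.5488) = 392.2744.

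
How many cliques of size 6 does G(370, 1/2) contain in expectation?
E[# K_6] = C(370, 6) · (1/2)^C(6, 2) = 3421239098460 / 2^15 = 855309774615/8192 ≈ 104407931.471558

For each 6-subset S of vertices (there are C(370, 6) = 3421239098460 such S), let X_S = 1 if S induces a K_6 (all C(6, 2) = 15 edges present). Then P(X_S = 1) = (1/2)^15 = 1/32768. By linearity of expectation, E[# K_6] = C(370, 6) · (1/2)^15 = 3421239098460 / 32768 = 855309774615/8192 ≈ 104407931.471558.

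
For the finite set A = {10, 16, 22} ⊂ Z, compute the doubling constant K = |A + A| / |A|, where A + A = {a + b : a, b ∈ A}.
K = |A + A| / |A| = 5/3

Enumerate A + A = {a + b : a, b ∈ A}. With |A| = 3, there are |A|^2 = 9 ordered sum pairs; collecting distinct values, A + A = {20, 26, 32, 38, 44}, so |A + A| = 5. Thus K = 5/3. Here |A + A| = 2|A| − 1 = 5, the minimum possible — so K = 5/3 is minimal, which holds iff A is an arithmetic progression.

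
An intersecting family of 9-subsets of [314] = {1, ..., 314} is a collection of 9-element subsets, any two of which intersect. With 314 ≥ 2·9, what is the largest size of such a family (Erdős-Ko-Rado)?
max |F| = C(313, 8) = 2087706718701747

The Erdős-Ko-Rado theorem states: for n ≥ 2k, an intersecting family of k-subsets of an n-element set has size at most C(n − 1, k − 1), with equality for 'star' families {A ⊆ [n] : |A| = k, i ∈ A} (fix an element i). For n = 314, k = 9: C(313, 8) = 2087706718701747.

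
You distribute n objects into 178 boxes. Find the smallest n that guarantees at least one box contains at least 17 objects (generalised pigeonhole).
n = (17 − 1)·178 + 1 = 2849

By the generalised pigeonhole principle, to guarantee some box contains ≥ r objects we need more than (r − 1) · k objects total. Threshold: n = (r − 1) · k + 1. With r = 17 and k = 178: n = 16 · 178 + 1 = 2848 + 1 = 2849. For n = 2848 = 16 · 178, we can put exactly 16 objects in every box, avoiding 17 in any single one — so 2849 is tight.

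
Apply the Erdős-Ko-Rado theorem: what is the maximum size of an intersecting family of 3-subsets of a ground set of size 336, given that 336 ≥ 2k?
max |F| = C(335, 2) = 55945

Erdős-Ko-Rado (1961): when n ≥ 2k, max |F| = C(n−1, k−1). The bound is attained by the star {A : i ∈ A} for any fixed i ∈ [n]. Here C(336−1, 3−1) = C(335, 2) = 55945.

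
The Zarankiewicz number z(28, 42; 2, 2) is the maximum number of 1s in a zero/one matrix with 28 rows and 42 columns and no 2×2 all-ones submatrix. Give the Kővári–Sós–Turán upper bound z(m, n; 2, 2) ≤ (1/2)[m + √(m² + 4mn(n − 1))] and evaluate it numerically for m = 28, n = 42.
z(28, 42; 2, 2) ≤ (1/2)[28 + √(28² + 4·28·42·41)] = (1/2)[28 + √193648] = 234.0273

Kővári–Sós–Turán: let r_1, ..., r_28 be the row sums and z = Σ r_i the total number of 1s. Each pair of columns can share at most one row with both entries 1 (else a 2×2 all-ones block appears), so Σ_i C(r_i, 2) ≤ C(42, 2) = 861. By convexity Σ_i C(r_i, 2) ≥ 28·C(z/28, 2) = z(z − 28)/(2·28), giving z² − 28z − 28·42·41 ≤ 0 and hence z ≤ (1/2)[28 + √(784 + 4·48216)] = (1/2)[28 + √193648] ≈ (1/2)(28 + 440.0545) = 234.0273.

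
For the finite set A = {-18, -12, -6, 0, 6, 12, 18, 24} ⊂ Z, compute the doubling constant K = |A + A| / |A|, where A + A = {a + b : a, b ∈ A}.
K = |A + A| / |A| = 15/8

Enumerate A + A = {a + b : a, b ∈ A}. With |A| = 8, there are |A|^2 = 64 ordered sum pairs; collecting distinct values, A + A = {-36, -30, -24, -18, -12, -6, 0, 6, 12, 18, 24, 30, 36, 42, 48}, so |A + A| = 15. Thus K = 15/8. Here |A + A| = 2|A| − 1 = 15, the minimum possible — so K = 15/8 is minimal, which holds iff A is an arithmetic progression.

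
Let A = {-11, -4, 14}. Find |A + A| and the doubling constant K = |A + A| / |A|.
K = |A + A| / |A| = 6/3 = 2

Enumerate A + A = {a + b : a, b ∈ A}. With |A| = 3, there are |A|^2 = 9 ordered sum pairs; collecting distinct values, A + A = {-22, -15, -8, 3, 10, 28}, so |A + A| = 6. Thus K = 6/3 = 2. For comparison, the minimum possible |A + A| over all 3-element sets is 2·3 − 1 = 5 (so min K = 5/3), attained only by arithmetic progressions.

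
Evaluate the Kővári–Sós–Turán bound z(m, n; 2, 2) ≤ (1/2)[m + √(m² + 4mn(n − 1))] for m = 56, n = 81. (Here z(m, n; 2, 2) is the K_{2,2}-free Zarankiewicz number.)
z(56, 81; 2, 2) ≤ (1/2)[56 + √(56² + 4·56·81·80)] = (1/2)[56 + √1454656] = 631.0456

Kővári–Sós–Turán: let r_1, ..., r_56 be the row sums and z = Σ r_i the total number of 1s. Each pair of columns can share at most one row with both entries 1 (else a 2×2 all-ones block appears), so Σ_i C(r_i, 2) ≤ C(81, 2) = 3240. By convexity Σ_i C(r_i, 2) ≥ 56·C(z/56, 2) = z(z − 56)/(2·56), giving z² − 56z − 56·81·80 ≤ 0 and hence z ≤ (1/2)[56 + √(3136 + 4·362880)] = (1/2)[56 + √1454656] ≈ (1/2)(56 + 1206.0912) = 631.0456.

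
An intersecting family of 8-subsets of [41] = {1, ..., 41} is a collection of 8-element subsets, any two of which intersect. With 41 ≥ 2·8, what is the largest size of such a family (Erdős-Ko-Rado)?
max |F| = C(40, 7) = 18643560

The Erdős-Ko-Rado theorem states: for n ≥ 2k, an intersecting family of k-subsets of an n-element set has size at most C(n − 1, k − 1), with equality for 'star' families {A ⊆ [n] : |A| = k, i ∈ A} (fix an element i). For n = 41, k = 8: C(40, 7) = 18643560.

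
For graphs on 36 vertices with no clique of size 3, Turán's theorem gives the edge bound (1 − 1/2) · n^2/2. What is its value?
Turán density bound = (1/2) · 36^2/2 = 324

Turán's theorem: ex(n, K_{r+1}) is achieved by the complete r-partite Turán graph T(n, r) with parts as balanced as possible, and is at most (1 − 1/r) · n^2/2. For r = 2, n = 36: the density bound is (1/2) · 1296/2 = 324. Since 2 ∣ 36, the Turán graph T(36, 2) has parts of equal size 18, and its edge count e(T(36, 2)) = 324 attains the density bound exactly.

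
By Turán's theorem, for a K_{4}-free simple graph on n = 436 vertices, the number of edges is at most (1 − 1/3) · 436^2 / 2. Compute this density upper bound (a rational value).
Turán density bound = (2/3) · 436^2/2 = 190096/3 ≈ 63365.3333

Turán's theorem: ex(n, K_{r+1}) is achieved by the complete r-partite Turán graph T(n, r) with parts as balanced as possible, and is at most (1 − 1/r) · n^2/2. For r = 3, n = 436: the density bound is (2/3) · 190096/2 = 190096/3 ≈ 63365.3333. The integer-valued extremum is e(T(436, 3)) = 63365, which is strictly less than the density bound 190096/3 since 3 ∤ 436 (the parts of T(436, 3) cannot all be equal).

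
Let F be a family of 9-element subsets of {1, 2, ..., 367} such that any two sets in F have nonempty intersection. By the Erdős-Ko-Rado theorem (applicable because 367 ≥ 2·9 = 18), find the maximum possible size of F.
max |F| = C(366, 8) = 7393909947633495

Erdős-Ko-Rado (1961): when n ≥ 2k, max |F| = C(n−1, k−1). The bound is attained by the star {A : i ∈ A} for any fixed i ∈ [n]. Here C(367−1, 9−1) = C(366, 8) = 7393909947633495.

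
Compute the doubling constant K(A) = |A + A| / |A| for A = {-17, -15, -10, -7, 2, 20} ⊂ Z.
K = |A + A| / |A| = 21/6 = 7/2

Enumerate A + A = {a + b : a, b ∈ A}. With |A| = 6, there are |A|^2 = 36 ordered sum pairs; collecting distinct values, A + A = {-34, -32, -30, -27, -25, -24, -22, -20, -17, -15, -14, -13, -8, -5, 3, 4, 5, 10, 13, 22, 40}, so |A + A| = 21. Thus K = 21/6 = 7/2. For comparison, the minimum possible |A + A| over all 6-element sets is 2·6 − 1 = 11 (so min K = 11/6), attained only by arithmetic progressions.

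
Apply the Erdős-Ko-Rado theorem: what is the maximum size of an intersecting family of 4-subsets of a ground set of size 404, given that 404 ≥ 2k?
max |F| = C(403, 3) = 10827401

The Erdős-Ko-Rado theorem states: for n ≥ 2k, an intersecting family of k-subsets of an n-element set has size at most C(n − 1, k − 1), with equality for 'star' families {A ⊆ [n] : |A| = k, i ∈ A} (fix an element i). For n = 404, k = 4: C(403, 3) = 10827401.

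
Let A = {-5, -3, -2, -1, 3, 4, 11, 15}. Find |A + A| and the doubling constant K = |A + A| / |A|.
K = |A + A| / |A| = 27/8

Enumerate A + A = {a + b : a, b ∈ A}. With |A| = 8, there are |A|^2 = 64 ordered sum pairs; collecting distinct values, A + A = {-10, -8, -7, -6, -5, -4, -3, -2, -1, 0, 1, 2, 3, 6, 7, 8, 9, 10, 12, 13, 14, 15, 18, 19, 22, 26, 30}, so |A + A| = 27. Thus K = 27/8. For comparison, the minimum possible |A + A| over all 8-element sets is 2·8 − 1 = 15 (so min K = 15/8), attained only by arithmetic progressions.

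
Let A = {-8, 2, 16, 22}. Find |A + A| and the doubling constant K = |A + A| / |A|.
K = |A + A| / |A| = 10/4 = 5/2

Enumerate A + A = {a + b : a, b ∈ A}. With |A| = 4, there are |A|^2 = 16 ordered sum pairs; collecting distinct values, A + A = {-16, -6, 4, 8, 14, 18, 24, 32, 38, 44}, so |A + A| = 10. Thus K = 10/4 = 5/2. For comparison, the minimum possible |A + A| over all 4-element sets is 2·4 − 1 = 7 (so min K = 7/4), attained only by arithmetic progressions.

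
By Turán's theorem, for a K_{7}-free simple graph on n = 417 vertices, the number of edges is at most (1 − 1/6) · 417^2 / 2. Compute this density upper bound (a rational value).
Turán density bound = (5/6) · 417^2/2 = 289815/4 ≈ 72453.75

Turán's theorem: ex(n, K_{r+1}) is achieved by the complete r-partite Turán graph T(n, r) with parts as balanced as possible, and is at most (1 − 1/r) · n^2/2. For r = 6, n = 417: the density bound is (5/6) · 173889/2 = 289815/4 ≈ 72453.75. The integer-valued extremum is e(T(417, 6)) = 72453, which is strictly less than the density bound 289815/4 since 6 ∤ 417 (the parts of T(417, 6) cannot all be equal).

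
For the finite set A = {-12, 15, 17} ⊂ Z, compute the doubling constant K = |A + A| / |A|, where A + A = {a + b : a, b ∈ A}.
K = |A + A| / |A| = 6/3 = 2

Enumerate A + A = {a + b : a, b ∈ A}. With |A| = 3, there are |A|^2 = 9 ordered sum pairs; collecting distinct values, A + A = {-24, 3, 5, 30, 32, 34}, so |A + A| = 6. Thus K = 6/3 = 2. For comparison, the minimum possible |A + A| over all 3-element sets is 2·3 − 1 = 5 (so min K = 5/3), attained only by arithmetic progressions.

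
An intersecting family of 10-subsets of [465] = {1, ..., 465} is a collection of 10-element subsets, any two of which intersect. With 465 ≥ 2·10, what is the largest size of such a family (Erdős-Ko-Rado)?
max |F| = C(464, 9) = 2540948586294644592

Erdős-Ko-Rado (1961): when n ≥ 2k, max |F| = C(n−1, k−1). The bound is attained by the star {A : i ∈ A} for any fixed i ∈ [n]. Here C(465−1, 10−1) = C(464, 9) = 2540948586294644592.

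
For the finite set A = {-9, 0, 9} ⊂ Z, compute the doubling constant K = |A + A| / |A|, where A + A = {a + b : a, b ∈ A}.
K = |A + A| / |A| = 5/3

Enumerate A + A = {a + b : a, b ∈ A}. With |A| = 3, there are |A|^2 = 9 ordered sum pairs; collecting distinct values, A + A = {-18, -9, 0, 9, 18}, so |A + A| = 5. Thus K = 5/3. Here |A + A| = 2|A| − 1 = 5, the minimum possible — so K = 5/3 is minimal, which holds iff A is an arithmetic progression.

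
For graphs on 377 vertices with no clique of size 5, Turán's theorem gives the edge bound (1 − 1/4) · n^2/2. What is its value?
Turán density bound = (3/4) · 377^2/2 = 426387/8 ≈ 53298.375

Turán's theorem: ex(n, K_{r+1}) is achieved by the complete r-partite Turán graph T(n, r) with parts as balanced as possible, and is at most (1 − 1/r) · n^2/2. For r = 4, n = 377: the density bound is (3/4) · 142129/2 = 426387/8 ≈ 53298.375. The integer-valued extremum is e(T(377, 4)) = 53298, which is strictly less than the density bound 426387/8 since 4 ∤ 377 (the parts of T(377, 4) cannot all be equal).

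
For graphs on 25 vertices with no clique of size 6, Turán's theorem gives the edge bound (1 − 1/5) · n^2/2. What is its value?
Turán density bound = (4/5) · 25^2/2 = 250

Turán's theorem: ex(n, K_{r+1}) is achieved by the complete r-partite Turán graph T(n, r) with parts as balanced as possible, and is at most (1 − 1/r) · n^2/2. For r = 5, n = 25: the density bound is (4/5) · 625/2 = 250. Since 5 ∣ 25, the Turán graph T(25, 5) has parts of equal size 5, and its edge count e(T(25, 5)) = 250 attains the density bound exactly.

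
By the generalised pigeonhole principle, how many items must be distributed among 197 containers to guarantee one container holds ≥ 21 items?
n = (21 − 1)·197 + 1 = 3941

By the generalised pigeonhole principle, to guarantee some box contains ≥ r objects we need more than (r − 1) · k objects total. Threshold: n = (r − 1) · k + 1. With r = 21 and k = 197: n = 20 · 197 + 1 = 3940 + 1 = 3941. For n = 3940 = 20 · 197, we can put exactly 20 objects in every box, avoiding 21 in any single one — so 3941 is tight.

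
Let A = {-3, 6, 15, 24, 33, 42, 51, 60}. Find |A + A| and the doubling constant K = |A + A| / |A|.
K = |A + A| / |A| = 15/8

Enumerate A + A = {a + b : a, b ∈ A}. With |A| = 8, there are |A|^2 = 64 ordered sum pairs; collecting distinct values, A + A = {-6, 3, 12, 21, 30, 39, 48, 57, 66, 75, 84, 93, 102, 111, 120}, so |A + A| = 15. Thus K = 15/8. Here |A + A| = 2|A| − 1 = 15, the minimum possible — so K = 15/8 is minimal, which holds iff A is an arithmetic progression.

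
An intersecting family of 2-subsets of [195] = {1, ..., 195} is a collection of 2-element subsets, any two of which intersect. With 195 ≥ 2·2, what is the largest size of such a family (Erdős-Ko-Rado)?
max |F| = C(194, 1) = 194

Erdős-Ko-Rado (1961): when n ≥ 2k, max |F| = C(n−1, k−1). The bound is attained by the star {A : i ∈ A} for any fixed i ∈ [n]. Here C(195−1, 2−1) = C(194, 1) = 194.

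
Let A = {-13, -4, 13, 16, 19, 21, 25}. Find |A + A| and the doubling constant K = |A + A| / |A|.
K = |A + A| / |A| = 25/7

Enumerate A + A = {a + b : a, b ∈ A}. With |A| = 7, there are |A|^2 = 49 ordered sum pairs; collecting distinct values, A + A = {-26, -17, -8, 0, 3, 6, 8, 9, 12, 15, 17, 21, 26, 29, 32, 34, 35, 37, 38, 40, 41, 42, 44, 46, 50}, so |A + A| = 25. Thus K = 25/7. For comparison, the minimum possible |A + A| over all 7-element sets is 2·7 − 1 = 13 (so min K = 13/7), attained only by arithmetic progressions.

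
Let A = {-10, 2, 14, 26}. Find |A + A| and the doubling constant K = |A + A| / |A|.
K = |A + A| / |A| = 7/4

Enumerate A + A = {a + b : a, b ∈ A}. With |A| = 4, there are |A|^2 = 16 ordered sum pairs; collecting distinct values, A + A = {-20, -8, 4, 16, 28, 40, 52}, so |A + A| = 7. Thus K = 7/4. Here |A + A| = 2|A| − 1 = 7, the minimum possible — so K = 7/4 is minimal, which holds iff A is an arithmetic progression.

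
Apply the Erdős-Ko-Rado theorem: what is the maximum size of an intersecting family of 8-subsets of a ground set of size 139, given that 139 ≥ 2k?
max |F| = C(138, 7) = 162021319416

Erdős-Ko-Rado (1961): when n ≥ 2k, max |F| = C(n−1, k−1). The bound is attained by the star {A : i ∈ A} for any fixed i ∈ [n]. Here C(139−1, 8−1) = C(138, 7) = 162021319416.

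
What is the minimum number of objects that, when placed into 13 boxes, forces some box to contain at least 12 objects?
n = (12 − 1)·13 + 1 = 144

By the generalised pigeonhole principle, to guarantee some box contains ≥ r objects we need more than (r − 1) · k objects total. Threshold: n = (r − 1) · k + 1. With r = 12 and k = 13: n = 11 · 13 + 1 = 143 + 1 = 144. For n = 143 = 11 · 13, we can put exactly 11 objects in every box, avoiding 12 in any single one — so 144 is tight.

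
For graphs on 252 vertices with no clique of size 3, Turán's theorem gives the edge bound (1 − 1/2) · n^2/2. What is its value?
Turán density bound = (1/2) · 252^2/2 = 15876

Turán's theorem: ex(n, K_{r+1}) is achieved by the complete r-partite Turán graph T(n, r) with parts as balanced as possible, and is at most (1 − 1/r) · n^2/2. For r = 2, n = 252: the density bound is (1/2) · 63504/2 = 15876. Since 2 ∣ 252, the Turán graph T(252, 2) has parts of equal size 126, and its edge count e(T(252, 2)) = 15876 attains the density bound exactly.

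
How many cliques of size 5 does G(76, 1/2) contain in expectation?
E[# K_5] = C(76, 5) · (1/2)^C(5, 2) = 18474840 / 2^10 = 2309355/128 = 18041.8359375

For each 5-subset S of vertices (there are C(76, 5) = 18474840 such S), let X_S = 1 if S induces a K_5 (all C(5, 2) = 10 edges present). Then P(X_S = 1) = (1/2)^10 = 1/1024. By linearity of expectation, E[# K_5] = C(76, 5) · (1/2)^10 = 18474840 / 1024 = 2309355/128 = 18041.8359375.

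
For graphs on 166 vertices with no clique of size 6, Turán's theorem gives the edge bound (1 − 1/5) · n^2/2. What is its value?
Turán density bound = (4/5) · 166^2/2 = 55112/5 ≈ 11022.4

Turán's theorem: ex(n, K_{r+1}) is achieved by the complete r-partite Turán graph T(n, r) with parts as balanced as possible, and is at most (1 − 1/r) · n^2/2. For r = 5, n = 166: the density bound is (4/5) · 27556/2 = 55112/5 ≈ 11022.4. The integer-valued extremum is e(T(166, 5)) = 11022, which is strictly less than the density bound 55112/5 since 5 ∤ 166 (the parts of T(166, 5) cannot all be equal).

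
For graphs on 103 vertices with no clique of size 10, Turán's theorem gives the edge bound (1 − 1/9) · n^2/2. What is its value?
Turán density bound = (8/9) · 103^2/2 = 42436/9 ≈ 4715.1111

Turán's theorem: ex(n, K_{r+1}) is achieved by the complete r-partite Turán graph T(n, r) with parts as balanced as possible, and is at most (1 − 1/r) · n^2/2. For r = 9, n = 103: the density bound is (8/9) · 10609/2 = 42436/9 ≈ 4715.1111. The integer-valued extremum is e(T(103, 9)) = 4714, which is strictly less than the density bound 42436/9 since 9 ∤ 103 (the parts of T(103, 9) cannot all be equal).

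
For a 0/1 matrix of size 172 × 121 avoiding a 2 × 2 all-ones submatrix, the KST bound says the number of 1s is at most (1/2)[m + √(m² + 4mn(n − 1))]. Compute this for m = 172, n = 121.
z(172, 121; 2, 2) ≤ (1/2)[172 + √(172² + 4·172·121·120)] = (1/2)[172 + √10019344] = 1668.6674

Kővári–Sós–Turán: let r_1, ..., r_172 be the row sums and z = Σ r_i the total number of 1s. Each pair of columns can share at most one row with both entries 1 (else a 2×2 all-ones block appears), so Σ_i C(r_i, 2) ≤ C(121, 2) = 7260. By convexity Σ_i C(r_i, 2) ≥ 172·C(z/172, 2) = z(z − 172)/(2·172), giving z² − 172z − 172·121·120 ≤ 0 and hence z ≤ (1/2)[172 + √(29584 + 4·2497440)] = (1/2)[172 + √10019344] ≈ (1/2)(172 + 3165.3347) = 1668.6674.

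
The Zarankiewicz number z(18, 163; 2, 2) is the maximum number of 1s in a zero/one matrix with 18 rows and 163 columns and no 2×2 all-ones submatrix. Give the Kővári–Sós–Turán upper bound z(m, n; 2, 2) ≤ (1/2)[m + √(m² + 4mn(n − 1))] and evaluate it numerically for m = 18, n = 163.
z(18, 163; 2, 2) ≤ (1/2)[18 + √(18² + 4·18·163·162)] = (1/2)[18 + √1901556] = 698.4846

Kővári–Sós–Turán: let r_1, ..., r_18 be the row sums and z = Σ r_i the total number of 1s. Each pair of columns can share at most one row with both entries 1 (else a 2×2 all-ones block appears), so Σ_i C(r_i, 2) ≤ C(163, 2) = 13203. By convexity Σ_i C(r_i, 2) ≥ 18·C(z/18, 2) = z(z − 18)/(2·18), giving z² − 18z − 18·163·162 ≤ 0 and hence z ≤ (1/2)[18 + √(324 + 4·475308)] = (1/2)[18 + √1901556] ≈ (1/2)(18 + 1378.9692) = 698.4846.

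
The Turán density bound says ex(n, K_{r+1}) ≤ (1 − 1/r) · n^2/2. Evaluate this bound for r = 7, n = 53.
Turán density bound = (6/7) · 53^2/2 = 8427/7 ≈ 1203.8571

Turán's theorem: ex(n, K_{r+1}) is achieved by the complete r-partite Turán graph T(n, r) with parts as balanced as possible, and is at most (1 − 1/r) · n^2/2. For r = 7, n = 53: the density bound is (6/7) · 2809/2 = 8427/7 ≈ 1203.8571. The integer-valued extremum is e(T(53, 7)) = 1203, which is strictly less than the density bound 8427/7 since 7 ∤ 53 (the parts of T(53, 7) cannot all be equal).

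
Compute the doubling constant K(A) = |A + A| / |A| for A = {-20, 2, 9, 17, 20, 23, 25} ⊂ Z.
K = |A + A| / |A| = 26/7

Enumerate A + A = {a + b : a, b ∈ A}. With |A| = 7, there are |A|^2 = 49 ordered sum pairs; collecting distinct values, A + A = {-40, -18, -11, -3, 0, 3, 4, 5, 11, 18, 19, 22, 25, 26, 27, 29, 32, 34, 37, 40, 42, 43, 45, 46, 48, 50}, so |A + A| = 26. Thus K = 26/7. For comparison, the minimum possible |A + A| over all 7-element sets is 2·7 − 1 = 13 (so min K = 13/7), attained only by arithmetic progressions.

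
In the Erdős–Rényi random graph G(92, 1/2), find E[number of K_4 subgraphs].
E[# K_4] = C(92, 4) · (1/2)^C(4, 2) = 2794155 / 2^6 = 43658.671875

For each 4-subset S of vertices (there are C(92, 4) = 2794155 such S), let X_S = 1 if S induces a K_4 (all C(4, 2) = 6 edges present). Then P(X_S = 1) = (1/2)^6 = 1/64. By linearity of expectation, E[# K_4] = C(92, 4) · (1/2)^6 = 2794155 / 64 = 43658.671875.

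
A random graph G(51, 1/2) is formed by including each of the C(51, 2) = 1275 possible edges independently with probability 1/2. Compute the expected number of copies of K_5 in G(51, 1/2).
E[# K_5] = C(51, 5) · (1/2)^C(5, 2) = 2349060 / 2^10 = 587265/256 ≈ 2294.003906

For each 5-subset S of vertices (there are C(51, 5) = 2349060 such S), let X_S = 1 if S induces a K_5 (all C(5, 2) = 10 edges present). Then P(X_S = 1) = (1/2)^10 = 1/1024. By linearity of expectation, E[# K_5] = C(51, 5) · (1/2)^10 = 2349060 / 1024 = 587265/256 ≈ 2294.003906.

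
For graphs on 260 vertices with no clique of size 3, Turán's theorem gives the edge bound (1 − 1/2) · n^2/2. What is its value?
Turán density bound = (1/2) · 260^2/2 = 16900

Turán's theorem: ex(n, K_{r+1}) is achieved by the complete r-partite Turán graph T(n, r) with parts as balanced as possible, and is at most (1 − 1/r) · n^2/2. For r = 2, n = 260: the density bound is (1/2) · 67600/2 = 16900. Since 2 ∣ 260, the Turán graph T(260, 2) has parts of equal size 130, and its edge count e(T(260, 2)) = 16900 attains the density bound exactly.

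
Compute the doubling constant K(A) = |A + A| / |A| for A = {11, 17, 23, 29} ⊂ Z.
K = |A + A| / |A| = 7/4

Enumerate A + A = {a + b : a, b ∈ A}. With |A| = 4, there are |A|^2 = 16 ordered sum pairs; collecting distinct values, A + A = {22, 28, 34, 40, 46, 52, 58}, so |A + A| = 7. Thus K = 7/4. Here |A + A| = 2|A| − 1 = 7, the minimum possible — so K = 7/4 is minimal, which holds iff A is an arithmetic progression.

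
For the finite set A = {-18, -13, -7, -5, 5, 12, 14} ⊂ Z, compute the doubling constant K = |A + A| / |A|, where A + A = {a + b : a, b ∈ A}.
K = |A + A| / |A| = 27/7

Enumerate A + A = {a + b : a, b ∈ A}. With |A| = 7, there are |A|^2 = 49 ordered sum pairs; collecting distinct values, A + A = {-36, -31, -26, -25, -23, -20, -18, -14, -13, -12, -10, -8, -6, -4, -2, -1, 0, 1, 5, 7, 9, 10, 17, 19, 24, 26, 28}, so |A + A| = 27. Thus K = 27/7. For comparison, the minimum possible |A + A| over all 7-element sets is 2·7 − 1 = 13 (so min K = 13/7), attained only by arithmetic progressions.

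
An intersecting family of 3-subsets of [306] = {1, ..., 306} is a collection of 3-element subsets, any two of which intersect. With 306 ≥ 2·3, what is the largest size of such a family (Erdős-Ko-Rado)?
max |F| = C(305, 2) = 46360

Erdős-Ko-Rado (1961): when n ≥ 2k, max |F| = C(n−1, k−1). The bound is attained by the star {A : i ∈ A} for any fixed i ∈ [n]. Here C(306−1, 3−1) = C(305, 2) = 46360.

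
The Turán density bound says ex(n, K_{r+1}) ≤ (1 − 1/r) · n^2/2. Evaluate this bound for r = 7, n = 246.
Turán density bound = (6/7) · 246^2/2 = 181548/7 ≈ 25935.4286

Turán's theorem: ex(n, K_{r+1}) is achieved by the complete r-partite Turán graph T(n, r) with parts as balanced as possible, and is at most (1 − 1/r) · n^2/2. For r = 7, n = 246: the density bound is (6/7) · 60516/2 = 181548/7 ≈ 25935.4286. The integer-valued extremum is e(T(246, 7)) = 25935, which is strictly less than the density bound 181548/7 since 7 ∤ 246 (the parts of T(246, 7) cannot all be equal).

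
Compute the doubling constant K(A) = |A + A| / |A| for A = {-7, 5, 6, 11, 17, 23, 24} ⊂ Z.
K = |A + A| / |A| = 21/7 = 3

Enumerate A + A = {a + b : a, b ∈ A}. With |A| = 7, there are |A|^2 = 49 ordered sum pairs; collecting distinct values, A + A = {-14, -2, -1, 4, 10, 11, 12, 16, 17, 22, 23, 28, 29, 30, 34, 35, 40, 41, 46, 47, 48}, so |A + A| = 21. Thus K = 21/7 = 3. For comparison, the minimum possible |A + A| over all 7-element sets is 2·7 − 1 = 13 (so min K = 13/7), attained only by arithmetic progressions.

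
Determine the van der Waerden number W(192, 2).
W(192, 2) = 192 + 1 = 193

A 2-term AP is any pair of integers, so a monochromatic 2-AP exists iff some colour is used at least twice. With 192 colours, the colouring i ↦ i on {1, ..., 192} uses each colour once, avoiding any monochromatic pair, so W(192, 2) > 192. For {1, ..., 193}, pigeonhole forces two integers of the same colour, which form a monochromatic 2-AP. Hence W(192, 2) = 193.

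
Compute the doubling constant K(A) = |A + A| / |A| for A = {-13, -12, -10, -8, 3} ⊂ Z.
K = |A + A| / |A| = 14/5

Enumerate A + A = {a + b : a, b ∈ A}. With |A| = 5, there are |A|^2 = 25 ordered sum pairs; collecting distinct values, A + A = {-26, -25, -24, -23, -22, -21, -20, -18, -16, -10, -9, -7, -5, 6}, so |A + A| = 14. Thus K = 14/5. For comparison, the minimum possible |A + A| over all 5-element sets is 2·5 − 1 = 9 (so min K = 9/5), attained only by arithmetic progressions.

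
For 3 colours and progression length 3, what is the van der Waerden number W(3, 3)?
W(3, 3) = 27

This is a classical value, W(3, 3) = 27, established by combining an explicit 3-colouring of {1, ..., 26} with no monochromatic 3-AP (giving the lower bound W(3, 3) > 26) and a finite case analysis / exhaustive computer search showing every 3-colouring of {1, ..., 27} has such an AP.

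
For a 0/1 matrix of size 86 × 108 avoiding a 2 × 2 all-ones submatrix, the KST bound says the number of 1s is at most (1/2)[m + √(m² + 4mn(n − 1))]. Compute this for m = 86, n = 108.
z(86, 108; 2, 2) ≤ (1/2)[86 + √(86² + 4·86·108·107)] = (1/2)[86 + √3982660] = 1040.8301

Kővári–Sós–Turán: let r_1, ..., r_86 be the row sums and z = Σ r_i the total number of 1s. Each pair of columns can share at most one row with both entries 1 (else a 2×2 all-ones block appears), so Σ_i C(r_i, 2) ≤ C(108, 2) = 5778. By convexity Σ_i C(r_i, 2) ≥ 86·C(z/86, 2) = z(z − 86)/(2·86), giving z² − 86z − 86·108·107 ≤ 0 and hence z ≤ (1/2)[86 + √(7396 + 4·993816)] = (1/2)[86 + √3982660] ≈ (1/2)(86 + 1995.6603) = 1040.8301.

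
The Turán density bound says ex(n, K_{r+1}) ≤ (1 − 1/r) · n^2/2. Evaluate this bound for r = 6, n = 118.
Turán density bound = (5/6) · 118^2/2 = 17405/3 ≈ 5801.6667

Turán's theorem: ex(n, K_{r+1}) is achieved by the complete r-partite Turán graph T(n, r) with parts as balanced as possible, and is at most (1 − 1/r) · n^2/2. For r = 6, n = 118: the density bound is (5/6) · 13924/2 = 17405/3 ≈ 5801.6667. The integer-valued extremum is e(T(118, 6)) = 5801, which is strictly less than the density bound 17405/3 since 6 ∤ 118 (the parts of T(118, 6) cannot all be equal).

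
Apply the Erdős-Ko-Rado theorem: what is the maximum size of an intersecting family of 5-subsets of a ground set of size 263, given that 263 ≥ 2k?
max |F| = C(262, 4) = 191868495

Erdős-Ko-Rado (1961): when n ≥ 2k, max |F| = C(n−1, k−1). The bound is attained by the star {A : i ∈ A} for any fixed i ∈ [n]. Here C(263−1, 5−1) = C(262, 4) = 191868495.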